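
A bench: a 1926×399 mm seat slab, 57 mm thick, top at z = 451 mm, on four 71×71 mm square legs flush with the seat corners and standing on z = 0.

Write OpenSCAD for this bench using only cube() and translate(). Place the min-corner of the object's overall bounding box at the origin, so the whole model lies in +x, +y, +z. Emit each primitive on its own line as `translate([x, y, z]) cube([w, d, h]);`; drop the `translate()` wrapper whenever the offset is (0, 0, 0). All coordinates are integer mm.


// leg_h = 451 − 57 = 394
translate([0, 0, 394]) cube([1926, 399, 57]);
cube([71, 71, 394]);
translate([0, 328, 0]) cube([71, 71, 394]);
translate([1855, 0, 0]) cube([71, 71, 394]);
translate([1855, 328, 0]) cube([71, 71, 394]);


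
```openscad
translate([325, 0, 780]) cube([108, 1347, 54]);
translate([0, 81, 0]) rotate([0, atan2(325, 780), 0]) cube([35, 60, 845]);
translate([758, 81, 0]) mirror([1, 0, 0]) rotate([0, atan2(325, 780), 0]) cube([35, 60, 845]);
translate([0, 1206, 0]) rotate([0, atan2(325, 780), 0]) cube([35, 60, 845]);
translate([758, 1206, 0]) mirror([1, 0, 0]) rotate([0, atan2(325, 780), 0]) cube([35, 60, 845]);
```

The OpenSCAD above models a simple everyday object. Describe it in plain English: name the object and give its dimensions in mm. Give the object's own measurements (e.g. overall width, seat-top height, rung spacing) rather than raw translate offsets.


A sawhorse. A 108×1347×54 mm beam (x, y, z) sits on two A-frame leg pairs. Each pair is two raked legs of 35×60 mm section (60 mm along y) splaying symmetrically in x. Each leg rises 780 mm vertically over 325 mm of horizontal reach and is 845 mm long along its own axis. Every leg's outer bottom edge rests on the floor and its outer top edge meets a bottom edge of the beam — the left legs (tilting toward +x) meet the beam's −x bottom edge, the right legs (their mirror images, tilting toward −x) meet its +x bottom edge — so the leg tops tuck under the beam, the beam's underside is 780 mm above the floor, and the feet are 758 mm apart outside-to-outside with the beam centred between them. The two leg pairs are set in 81 mm from either end of the beam.


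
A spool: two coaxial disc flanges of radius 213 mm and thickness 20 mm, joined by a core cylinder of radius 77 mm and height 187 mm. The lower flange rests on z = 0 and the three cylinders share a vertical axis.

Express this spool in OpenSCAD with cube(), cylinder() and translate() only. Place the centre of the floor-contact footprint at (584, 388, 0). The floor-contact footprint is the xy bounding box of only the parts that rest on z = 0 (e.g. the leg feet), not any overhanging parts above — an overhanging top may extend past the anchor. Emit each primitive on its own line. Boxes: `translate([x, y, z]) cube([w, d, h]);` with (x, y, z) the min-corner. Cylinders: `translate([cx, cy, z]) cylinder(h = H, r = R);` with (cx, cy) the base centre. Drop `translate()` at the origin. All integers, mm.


translate([584, 388, 0]) cylinder(h = 20, r = 213);
translate([584, 388, 20]) cylinder(h = 187, r = 77);
translate([584, 388, 207]) cylinder(h = 20, r = 213);


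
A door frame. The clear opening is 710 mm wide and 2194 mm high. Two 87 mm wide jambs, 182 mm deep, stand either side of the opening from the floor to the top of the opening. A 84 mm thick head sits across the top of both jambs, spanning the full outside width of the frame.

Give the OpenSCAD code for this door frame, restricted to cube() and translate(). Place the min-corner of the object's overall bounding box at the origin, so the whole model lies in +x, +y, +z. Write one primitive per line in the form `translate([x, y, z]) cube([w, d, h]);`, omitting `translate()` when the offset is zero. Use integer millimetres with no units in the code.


cube([87, 182, 2194]);
translate([797, 0, 0]) cube([87, 182, 2194]);
translate([0, 0, 2194]) cube([884, 182, 84]);


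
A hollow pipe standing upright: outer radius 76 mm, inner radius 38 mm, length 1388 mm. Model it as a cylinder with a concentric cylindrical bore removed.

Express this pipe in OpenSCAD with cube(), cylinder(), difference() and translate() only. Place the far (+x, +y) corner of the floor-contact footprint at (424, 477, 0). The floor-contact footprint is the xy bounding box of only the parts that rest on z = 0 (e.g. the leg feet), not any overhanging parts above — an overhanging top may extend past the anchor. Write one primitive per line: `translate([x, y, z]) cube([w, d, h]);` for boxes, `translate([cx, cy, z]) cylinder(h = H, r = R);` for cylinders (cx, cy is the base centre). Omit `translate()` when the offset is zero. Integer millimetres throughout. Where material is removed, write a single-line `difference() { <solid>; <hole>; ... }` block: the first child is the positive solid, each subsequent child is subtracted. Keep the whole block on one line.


difference() { translate([348, 401, 0]) cylinder(h = 1388, r = 76); translate([348, 401, 0]) cylinder(h = 1388, r = 38); }


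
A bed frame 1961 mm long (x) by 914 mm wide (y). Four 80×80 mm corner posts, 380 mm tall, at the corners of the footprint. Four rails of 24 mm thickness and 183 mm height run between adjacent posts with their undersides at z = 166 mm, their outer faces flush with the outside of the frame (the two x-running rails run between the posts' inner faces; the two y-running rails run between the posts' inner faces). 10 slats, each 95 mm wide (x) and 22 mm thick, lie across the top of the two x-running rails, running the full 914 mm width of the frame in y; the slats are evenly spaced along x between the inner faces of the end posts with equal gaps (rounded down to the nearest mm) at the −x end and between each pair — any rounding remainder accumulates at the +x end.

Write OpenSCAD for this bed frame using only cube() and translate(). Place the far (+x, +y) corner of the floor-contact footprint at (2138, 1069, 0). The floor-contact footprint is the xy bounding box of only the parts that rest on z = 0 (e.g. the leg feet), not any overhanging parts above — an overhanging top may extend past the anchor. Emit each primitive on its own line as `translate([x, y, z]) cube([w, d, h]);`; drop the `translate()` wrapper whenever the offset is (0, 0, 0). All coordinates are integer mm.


translate([177, 155, 0]) cube([80, 80, 380]);
translate([177, 989, 0]) cube([80, 80, 380]);
translate([2058, 155, 0]) cube([80, 80, 380]);
translate([2058, 989, 0]) cube([80, 80, 380]);
translate([257, 155, 166]) cube([1801, 24, 183]);
translate([257, 1045, 166]) cube([1801, 24, 183]);
translate([177, 235, 166]) cube([24, 754, 183]);
translate([2114, 235, 166]) cube([24, 754, 183]);
translate([334, 155, 349]) cube([95, 914, 22]);
translate([506, 155, 349]) cube([95, 914, 22]);
translate([678, 155, 349]) cube([95, 914, 22]);
translate([850, 155, 349]) cube([95, 914, 22]);
translate([1022, 155, 349]) cube([95, 914, 22]);
translate([1194, 155, 349]) cube([95, 914, 22]);
translate([1366, 155, 349]) cube([95, 914, 22]);
translate([1538, 155, 349]) cube([95, 914, 22]);
translate([1710, 155, 349]) cube([95, 914, 22]);
translate([1882, 155, 349]) cube([95, 914, 22]);


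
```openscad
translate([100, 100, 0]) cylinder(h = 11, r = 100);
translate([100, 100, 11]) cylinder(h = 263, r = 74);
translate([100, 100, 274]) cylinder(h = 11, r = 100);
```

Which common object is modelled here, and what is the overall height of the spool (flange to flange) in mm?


A spool. The overall height is 285 mm.

Three coaxial cylinders, large–small–large — a spool. Two 11 mm flanges and a 263 mm core give 11 + 263 + 11 = 285 mm.


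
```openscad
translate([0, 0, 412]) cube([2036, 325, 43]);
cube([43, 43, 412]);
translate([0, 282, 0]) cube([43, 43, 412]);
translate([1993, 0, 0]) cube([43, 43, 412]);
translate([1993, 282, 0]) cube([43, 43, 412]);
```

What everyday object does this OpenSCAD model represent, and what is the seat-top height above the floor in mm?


A bench. The seat-top height is 455 mm.

A long slab on four corner posts — a bench. The slab sits at z = 412 with thickness 43, so the top is 412 + 43 = 455 mm.


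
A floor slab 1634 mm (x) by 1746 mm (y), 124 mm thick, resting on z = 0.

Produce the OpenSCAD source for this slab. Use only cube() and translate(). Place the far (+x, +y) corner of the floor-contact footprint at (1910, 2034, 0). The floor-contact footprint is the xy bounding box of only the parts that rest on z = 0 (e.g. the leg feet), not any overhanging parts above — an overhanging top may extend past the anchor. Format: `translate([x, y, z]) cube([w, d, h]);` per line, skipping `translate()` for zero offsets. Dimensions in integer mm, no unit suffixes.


translate([276, 288, 0]) cube([1634, 1746, 124]);


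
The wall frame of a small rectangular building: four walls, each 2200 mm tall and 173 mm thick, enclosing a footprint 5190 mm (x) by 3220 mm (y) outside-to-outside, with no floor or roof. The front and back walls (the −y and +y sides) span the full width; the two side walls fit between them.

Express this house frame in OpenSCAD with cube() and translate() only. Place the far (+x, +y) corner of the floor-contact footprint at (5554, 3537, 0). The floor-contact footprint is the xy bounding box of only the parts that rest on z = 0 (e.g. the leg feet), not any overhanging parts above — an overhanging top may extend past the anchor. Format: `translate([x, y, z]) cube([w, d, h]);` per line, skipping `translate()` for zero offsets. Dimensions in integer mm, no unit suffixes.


translate([364, 317, 0]) cube([5190, 173, 2200]);
translate([364, 3364, 0]) cube([5190, 173, 2200]);
translate([364, 490, 0]) cube([173, 2874, 2200]);
translate([5381, 490, 0]) cube([173, 2874, 2200]);


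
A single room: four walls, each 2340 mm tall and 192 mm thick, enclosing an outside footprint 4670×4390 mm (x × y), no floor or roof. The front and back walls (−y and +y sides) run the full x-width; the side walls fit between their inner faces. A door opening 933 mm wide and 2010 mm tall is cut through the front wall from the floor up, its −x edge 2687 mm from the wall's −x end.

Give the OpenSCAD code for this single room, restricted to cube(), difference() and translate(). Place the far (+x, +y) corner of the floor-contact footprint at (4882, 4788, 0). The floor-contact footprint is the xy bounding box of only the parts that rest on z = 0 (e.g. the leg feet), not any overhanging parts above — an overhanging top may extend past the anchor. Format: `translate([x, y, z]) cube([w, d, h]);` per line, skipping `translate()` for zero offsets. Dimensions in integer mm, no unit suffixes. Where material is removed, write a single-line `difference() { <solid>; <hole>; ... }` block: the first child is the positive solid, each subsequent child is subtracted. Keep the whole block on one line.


difference() { translate([212, 398, 0]) cube([4670, 192, 2340]); translate([2899, 398, 0]) cube([933, 192, 2010]); }
translate([212, 4596, 0]) cube([4670, 192, 2340]);
translate([212, 590, 0]) cube([192, 4006, 2340]);
translate([4690, 590, 0]) cube([192, 4006, 2340]);


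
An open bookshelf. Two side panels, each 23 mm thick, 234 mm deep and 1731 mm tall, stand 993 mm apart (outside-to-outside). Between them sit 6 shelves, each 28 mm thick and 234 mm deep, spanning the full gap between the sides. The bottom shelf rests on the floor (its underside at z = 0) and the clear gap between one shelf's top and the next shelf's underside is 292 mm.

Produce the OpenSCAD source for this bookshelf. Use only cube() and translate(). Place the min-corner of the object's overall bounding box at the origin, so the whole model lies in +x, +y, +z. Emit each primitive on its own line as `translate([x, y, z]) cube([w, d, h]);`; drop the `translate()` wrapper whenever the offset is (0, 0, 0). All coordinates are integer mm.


cube([23, 234, 1731]);
translate([970, 0, 0]) cube([23, 234, 1731]);
translate([23, 0, 0]) cube([947, 234, 28]);
translate([23, 0, 320]) cube([947, 234, 28]);
translate([23, 0, 640]) cube([947, 234, 28]);
translate([23, 0, 960]) cube([947, 234, 28]);
translate([23, 0, 1280]) cube([947, 234, 28]);
translate([23, 0, 1600]) cube([947, 234, 28]);


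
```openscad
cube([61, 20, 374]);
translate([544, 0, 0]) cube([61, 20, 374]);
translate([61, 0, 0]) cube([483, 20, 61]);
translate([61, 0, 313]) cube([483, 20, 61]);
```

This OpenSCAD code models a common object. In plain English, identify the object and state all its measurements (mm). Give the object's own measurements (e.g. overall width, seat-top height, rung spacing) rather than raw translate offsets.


A rectangular picture frame lying in the x–z plane (depth along y). The opening is 483 mm wide (x) by 252 mm tall (z), surrounded by a border 61 mm wide on all four sides. The frame is 20 mm deep and is made of two full-height vertical stiles with two horizontal rails fitted between them.


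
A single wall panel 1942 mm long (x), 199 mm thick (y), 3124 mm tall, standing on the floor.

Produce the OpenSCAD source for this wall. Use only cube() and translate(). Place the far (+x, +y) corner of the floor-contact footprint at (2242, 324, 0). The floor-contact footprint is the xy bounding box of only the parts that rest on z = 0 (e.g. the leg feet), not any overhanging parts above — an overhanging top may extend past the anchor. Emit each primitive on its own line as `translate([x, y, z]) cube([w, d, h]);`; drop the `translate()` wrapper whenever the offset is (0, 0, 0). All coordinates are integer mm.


translate([300, 125, 0]) cube([1942, 199, 3124]);


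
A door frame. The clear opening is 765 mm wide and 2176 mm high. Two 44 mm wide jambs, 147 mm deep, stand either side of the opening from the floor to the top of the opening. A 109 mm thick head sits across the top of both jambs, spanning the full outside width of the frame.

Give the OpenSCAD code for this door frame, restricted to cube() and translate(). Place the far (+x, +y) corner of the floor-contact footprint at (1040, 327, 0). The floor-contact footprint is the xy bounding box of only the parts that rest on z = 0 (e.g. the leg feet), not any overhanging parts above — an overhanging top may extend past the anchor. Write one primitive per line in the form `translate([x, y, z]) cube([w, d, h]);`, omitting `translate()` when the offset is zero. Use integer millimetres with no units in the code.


translate([187, 180, 0]) cube([44, 147, 2176]);
translate([996, 180, 0]) cube([44, 147, 2176]);
translate([187, 180, 2176]) cube([853, 147, 109]);


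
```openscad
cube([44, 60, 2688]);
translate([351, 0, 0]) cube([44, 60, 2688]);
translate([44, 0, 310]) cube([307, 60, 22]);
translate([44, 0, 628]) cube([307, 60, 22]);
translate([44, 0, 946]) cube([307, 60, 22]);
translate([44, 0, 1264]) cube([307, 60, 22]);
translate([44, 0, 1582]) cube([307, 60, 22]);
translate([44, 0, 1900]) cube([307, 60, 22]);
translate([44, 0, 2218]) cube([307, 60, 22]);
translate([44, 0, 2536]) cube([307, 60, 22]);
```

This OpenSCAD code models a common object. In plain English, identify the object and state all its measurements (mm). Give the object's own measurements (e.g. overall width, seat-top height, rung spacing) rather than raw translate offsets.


A straight ladder. Two 44×60 mm vertical rails, 2688 mm tall, stand 395 mm apart (outside-to-outside) with their front faces coplanar on the −y side. 8 rungs, each 60 mm deep and 22 mm tall, span between the inner faces of the rails, front faces flush with the rails. The lowest rung's underside is at z = 310 mm and rungs are spaced 318 mm apart (underside to underside).


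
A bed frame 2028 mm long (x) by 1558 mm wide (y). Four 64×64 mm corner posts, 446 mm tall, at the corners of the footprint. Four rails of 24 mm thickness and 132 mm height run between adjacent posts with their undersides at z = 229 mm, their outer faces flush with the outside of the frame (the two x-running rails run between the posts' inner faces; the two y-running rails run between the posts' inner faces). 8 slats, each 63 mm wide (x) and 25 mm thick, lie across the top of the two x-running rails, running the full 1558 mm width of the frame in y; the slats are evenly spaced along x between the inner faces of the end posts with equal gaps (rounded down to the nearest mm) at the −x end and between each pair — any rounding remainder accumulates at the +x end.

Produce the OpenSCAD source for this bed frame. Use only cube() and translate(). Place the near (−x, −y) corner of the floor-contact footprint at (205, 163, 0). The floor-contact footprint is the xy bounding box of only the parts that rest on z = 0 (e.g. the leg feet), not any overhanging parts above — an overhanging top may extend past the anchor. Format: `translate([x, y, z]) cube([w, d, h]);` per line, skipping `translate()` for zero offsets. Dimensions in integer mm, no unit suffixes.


translate([205, 163, 0]) cube([64, 64, 446]);
translate([205, 1657, 0]) cube([64, 64, 446]);
translate([2169, 163, 0]) cube([64, 64, 446]);
translate([2169, 1657, 0]) cube([64, 64, 446]);
translate([269, 163, 229]) cube([1900, 24, 132]);
translate([269, 1697, 229]) cube([1900, 24, 132]);
translate([205, 227, 229]) cube([24, 1430, 132]);
translate([2209, 227, 229]) cube([24, 1430, 132]);
translate([424, 163, 361]) cube([63, 1558, 25]);
translate([642, 163, 361]) cube([63, 1558, 25]);
translate([860, 163, 361]) cube([63, 1558, 25]);
translate([1078, 163, 361]) cube([63, 1558, 25]);
translate([1296, 163, 361]) cube([63, 1558, 25]);
translate([1514, 163, 361]) cube([63, 1558, 25]);
translate([1732, 163, 361]) cube([63, 1558, 25]);
translate([1950, 163, 361]) cube([63, 1558, 25]);


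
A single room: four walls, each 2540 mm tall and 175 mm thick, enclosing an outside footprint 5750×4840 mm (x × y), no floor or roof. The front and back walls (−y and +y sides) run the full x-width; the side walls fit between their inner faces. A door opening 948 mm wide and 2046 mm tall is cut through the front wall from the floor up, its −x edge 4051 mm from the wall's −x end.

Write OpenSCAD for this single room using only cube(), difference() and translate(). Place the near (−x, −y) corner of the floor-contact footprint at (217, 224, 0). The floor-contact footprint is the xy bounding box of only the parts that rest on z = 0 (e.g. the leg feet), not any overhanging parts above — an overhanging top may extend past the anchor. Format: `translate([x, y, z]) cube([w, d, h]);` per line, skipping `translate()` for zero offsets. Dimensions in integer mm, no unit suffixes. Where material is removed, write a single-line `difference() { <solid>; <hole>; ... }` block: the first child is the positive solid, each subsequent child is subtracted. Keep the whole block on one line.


difference() { translate([217, 224, 0]) cube([5750, 175, 2540]); translate([4268, 224, 0]) cube([948, 175, 2046]); }
translate([217, 4889, 0]) cube([5750, 175, 2540]);
translate([217, 399, 0]) cube([175, 4490, 2540]);
translate([5792, 399, 0]) cube([175, 4490, 2540]);


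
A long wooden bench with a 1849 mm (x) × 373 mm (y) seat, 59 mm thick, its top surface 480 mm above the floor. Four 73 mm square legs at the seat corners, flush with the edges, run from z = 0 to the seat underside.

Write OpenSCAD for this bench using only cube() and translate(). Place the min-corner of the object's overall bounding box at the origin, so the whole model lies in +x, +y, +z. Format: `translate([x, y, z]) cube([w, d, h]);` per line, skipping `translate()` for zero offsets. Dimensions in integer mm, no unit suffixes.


// leg_h = 480 − 59 = 421
translate([0, 0, 421]) cube([1849, 373, 59]);
cube([73, 73, 421]);
translate([0, 300, 0]) cube([73, 73, 421]);
translate([1776, 0, 0]) cube([73, 73, 421]);
translate([1776, 300, 0]) cube([73, 73, 421]);


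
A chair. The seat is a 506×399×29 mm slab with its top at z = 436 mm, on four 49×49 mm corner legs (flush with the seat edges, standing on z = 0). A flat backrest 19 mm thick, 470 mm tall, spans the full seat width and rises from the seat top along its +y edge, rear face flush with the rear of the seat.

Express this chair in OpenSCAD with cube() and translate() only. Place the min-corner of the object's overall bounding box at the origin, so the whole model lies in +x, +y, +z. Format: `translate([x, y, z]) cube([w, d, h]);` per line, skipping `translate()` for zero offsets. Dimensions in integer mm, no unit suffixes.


translate([0, 0, 407]) cube([506, 399, 29]);
cube([49, 49, 407]);
translate([457, 0, 0]) cube([49, 49, 407]);
translate([0, 350, 0]) cube([49, 49, 407]);
translate([457, 350, 0]) cube([49, 49, 407]);
translate([0, 380, 436]) cube([506, 19, 470]);


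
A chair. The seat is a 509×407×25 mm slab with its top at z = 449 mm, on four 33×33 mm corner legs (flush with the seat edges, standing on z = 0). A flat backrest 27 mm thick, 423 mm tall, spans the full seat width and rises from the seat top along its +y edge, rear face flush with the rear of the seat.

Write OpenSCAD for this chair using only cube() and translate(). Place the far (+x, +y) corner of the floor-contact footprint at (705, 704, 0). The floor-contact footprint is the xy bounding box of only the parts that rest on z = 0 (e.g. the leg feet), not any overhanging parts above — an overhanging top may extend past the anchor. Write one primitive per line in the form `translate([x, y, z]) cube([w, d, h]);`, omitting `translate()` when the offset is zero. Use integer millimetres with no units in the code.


translate([196, 297, 424]) cube([509, 407, 25]);
translate([196, 297, 0]) cube([33, 33, 424]);
translate([672, 297, 0]) cube([33, 33, 424]);
translate([196, 671, 0]) cube([33, 33, 424]);
translate([672, 671, 0]) cube([33, 33, 424]);
translate([196, 677, 449]) cube([509, 27, 423]);


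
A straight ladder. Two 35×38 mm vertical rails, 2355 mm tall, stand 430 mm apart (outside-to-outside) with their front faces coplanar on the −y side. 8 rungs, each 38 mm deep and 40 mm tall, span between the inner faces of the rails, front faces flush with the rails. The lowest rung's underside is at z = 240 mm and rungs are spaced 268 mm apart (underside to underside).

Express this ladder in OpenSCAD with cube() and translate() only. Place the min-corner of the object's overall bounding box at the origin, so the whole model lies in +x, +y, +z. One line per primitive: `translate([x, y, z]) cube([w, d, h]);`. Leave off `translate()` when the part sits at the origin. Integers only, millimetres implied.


cube([35, 38, 2355]);
translate([395, 0, 0]) cube([35, 38, 2355]);
translate([35, 0, 240]) cube([360, 38, 40]);
translate([35, 0, 508]) cube([360, 38, 40]);
translate([35, 0, 776]) cube([360, 38, 40]);
translate([35, 0, 1044]) cube([360, 38, 40]);
translate([35, 0, 1312]) cube([360, 38, 40]);
translate([35, 0, 1580]) cube([360, 38, 40]);
translate([35, 0, 1848]) cube([360, 38, 40]);
translate([35, 0, 2116]) cube([360, 38, 40]);


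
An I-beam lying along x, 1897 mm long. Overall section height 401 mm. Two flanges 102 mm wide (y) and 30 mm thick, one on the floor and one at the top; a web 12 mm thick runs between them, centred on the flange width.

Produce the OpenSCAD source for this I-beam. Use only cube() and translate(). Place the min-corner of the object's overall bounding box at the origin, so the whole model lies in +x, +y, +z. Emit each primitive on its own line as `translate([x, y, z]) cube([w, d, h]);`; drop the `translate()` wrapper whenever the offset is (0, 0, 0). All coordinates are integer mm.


cube([1897, 102, 30]);
translate([0, 45, 30]) cube([1897, 12, 341]);
translate([0, 0, 371]) cube([1897, 102, 30]);


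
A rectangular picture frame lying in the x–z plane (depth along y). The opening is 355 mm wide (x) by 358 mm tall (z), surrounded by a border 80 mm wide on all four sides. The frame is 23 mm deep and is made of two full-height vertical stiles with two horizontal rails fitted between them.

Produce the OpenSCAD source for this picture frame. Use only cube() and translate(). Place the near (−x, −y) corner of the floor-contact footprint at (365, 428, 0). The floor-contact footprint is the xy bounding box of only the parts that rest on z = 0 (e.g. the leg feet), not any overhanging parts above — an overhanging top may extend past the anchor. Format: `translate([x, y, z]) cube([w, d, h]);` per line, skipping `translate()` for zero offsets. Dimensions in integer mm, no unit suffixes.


translate([365, 428, 0]) cube([80, 23, 518]);
translate([800, 428, 0]) cube([80, 23, 518]);
translate([445, 428, 0]) cube([355, 23, 80]);
translate([445, 428, 438]) cube([355, 23, 80]);


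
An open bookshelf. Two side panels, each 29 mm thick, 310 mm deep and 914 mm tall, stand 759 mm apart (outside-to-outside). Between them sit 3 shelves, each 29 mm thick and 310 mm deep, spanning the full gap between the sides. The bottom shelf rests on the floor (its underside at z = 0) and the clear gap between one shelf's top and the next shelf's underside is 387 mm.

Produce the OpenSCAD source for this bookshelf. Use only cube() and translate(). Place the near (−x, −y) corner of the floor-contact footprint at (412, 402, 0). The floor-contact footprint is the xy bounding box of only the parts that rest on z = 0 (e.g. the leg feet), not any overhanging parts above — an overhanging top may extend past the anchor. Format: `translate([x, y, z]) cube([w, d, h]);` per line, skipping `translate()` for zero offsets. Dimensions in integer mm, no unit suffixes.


translate([412, 402, 0]) cube([29, 310, 914]);
translate([1142, 402, 0]) cube([29, 310, 914]);
translate([441, 402, 0]) cube([701, 310, 29]);
translate([441, 402, 416]) cube([701, 310, 29]);
translate([441, 402, 832]) cube([701, 310, 29]);


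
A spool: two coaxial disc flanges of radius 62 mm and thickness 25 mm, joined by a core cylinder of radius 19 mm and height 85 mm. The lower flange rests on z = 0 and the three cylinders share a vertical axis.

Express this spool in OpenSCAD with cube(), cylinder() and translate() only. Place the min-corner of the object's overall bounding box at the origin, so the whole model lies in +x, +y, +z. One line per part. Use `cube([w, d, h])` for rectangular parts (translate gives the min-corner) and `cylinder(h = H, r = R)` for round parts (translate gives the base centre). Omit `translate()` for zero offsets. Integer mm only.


translate([62, 62, 0]) cylinder(h = 25, r = 62);
translate([62, 62, 25]) cylinder(h = 85, r = 19);
translate([62, 62, 110]) cylinder(h = 25, r = 62);


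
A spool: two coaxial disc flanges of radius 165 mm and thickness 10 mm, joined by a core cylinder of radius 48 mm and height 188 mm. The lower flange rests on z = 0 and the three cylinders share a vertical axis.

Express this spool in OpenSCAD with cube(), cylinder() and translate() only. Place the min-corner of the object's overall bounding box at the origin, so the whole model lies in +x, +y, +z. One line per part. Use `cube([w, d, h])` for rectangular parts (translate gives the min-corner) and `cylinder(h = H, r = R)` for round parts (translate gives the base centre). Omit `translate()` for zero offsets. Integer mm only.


translate([165, 165, 0]) cylinder(h = 10, r = 165);
translate([165, 165, 10]) cylinder(h = 188, r = 48);
translate([165, 165, 198]) cylinder(h = 10, r = 165);


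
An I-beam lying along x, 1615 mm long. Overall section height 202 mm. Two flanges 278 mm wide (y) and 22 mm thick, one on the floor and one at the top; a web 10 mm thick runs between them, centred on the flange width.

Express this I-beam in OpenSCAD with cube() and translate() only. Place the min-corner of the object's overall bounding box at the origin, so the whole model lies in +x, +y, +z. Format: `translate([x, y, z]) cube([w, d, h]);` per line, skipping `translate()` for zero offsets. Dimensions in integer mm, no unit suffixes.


cube([1615, 278, 22]);
translate([0, 134, 22]) cube([1615, 10, 158]);
translate([0, 0, 180]) cube([1615, 278, 22]);


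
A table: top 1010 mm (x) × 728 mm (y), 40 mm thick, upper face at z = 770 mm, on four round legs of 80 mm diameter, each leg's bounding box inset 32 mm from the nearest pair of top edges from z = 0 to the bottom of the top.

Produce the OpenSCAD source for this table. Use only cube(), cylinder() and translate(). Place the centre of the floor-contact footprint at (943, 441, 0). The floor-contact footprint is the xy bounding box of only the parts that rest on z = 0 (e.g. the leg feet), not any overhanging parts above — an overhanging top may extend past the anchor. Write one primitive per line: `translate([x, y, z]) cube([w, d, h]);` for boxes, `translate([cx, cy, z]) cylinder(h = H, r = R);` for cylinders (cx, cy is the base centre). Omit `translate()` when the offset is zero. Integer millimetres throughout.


// leg_h = 770 - 40 = 730
translate([438, 77, 730]) cube([1010, 728, 40]);
translate([510, 149, 0]) cylinder(h = 730, r = 40);
translate([1376, 149, 0]) cylinder(h = 730, r = 40);
translate([510, 733, 0]) cylinder(h = 730, r = 40);
translate([1376, 733, 0]) cylinder(h = 730, r = 40);


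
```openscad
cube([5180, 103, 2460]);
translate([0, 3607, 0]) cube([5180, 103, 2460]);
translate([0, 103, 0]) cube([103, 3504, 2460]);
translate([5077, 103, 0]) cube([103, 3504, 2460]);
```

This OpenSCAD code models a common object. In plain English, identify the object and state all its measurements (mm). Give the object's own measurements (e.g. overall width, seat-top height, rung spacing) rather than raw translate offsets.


The wall frame of a small rectangular building: four walls, each 2460 mm tall and 103 mm thick, enclosing a footprint 5180 mm (x) by 3710 mm (y) outside-to-outside, with no floor or roof. The front and back walls (the −y and +y sides) span the full width; the two side walls fit between them.


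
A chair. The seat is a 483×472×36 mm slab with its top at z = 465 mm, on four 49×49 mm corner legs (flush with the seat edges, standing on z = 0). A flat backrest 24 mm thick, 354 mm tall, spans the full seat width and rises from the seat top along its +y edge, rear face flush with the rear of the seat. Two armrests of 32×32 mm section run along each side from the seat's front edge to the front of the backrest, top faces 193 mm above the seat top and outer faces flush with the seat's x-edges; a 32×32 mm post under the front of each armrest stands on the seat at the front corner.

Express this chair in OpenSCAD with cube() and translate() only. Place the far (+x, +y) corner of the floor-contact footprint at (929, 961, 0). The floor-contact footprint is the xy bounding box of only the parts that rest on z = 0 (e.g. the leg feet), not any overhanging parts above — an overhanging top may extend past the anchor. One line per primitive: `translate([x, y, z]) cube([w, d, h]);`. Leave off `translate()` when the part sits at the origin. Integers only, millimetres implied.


translate([446, 489, 429]) cube([483, 472, 36]);
translate([446, 489, 0]) cube([49, 49, 429]);
translate([880, 489, 0]) cube([49, 49, 429]);
translate([446, 912, 0]) cube([49, 49, 429]);
translate([880, 912, 0]) cube([49, 49, 429]);
translate([446, 937, 465]) cube([483, 24, 354]);
translate([446, 489, 626]) cube([32, 448, 32]);
translate([897, 489, 626]) cube([32, 448, 32]);
translate([446, 489, 465]) cube([32, 32, 161]);
translate([897, 489, 465]) cube([32, 32, 161]);


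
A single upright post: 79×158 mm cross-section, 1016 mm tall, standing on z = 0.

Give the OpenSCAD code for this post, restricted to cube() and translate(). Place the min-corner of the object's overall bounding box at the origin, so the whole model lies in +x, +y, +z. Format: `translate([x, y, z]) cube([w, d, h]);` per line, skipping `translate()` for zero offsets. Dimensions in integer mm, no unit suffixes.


cube([79, 158, 1016]);


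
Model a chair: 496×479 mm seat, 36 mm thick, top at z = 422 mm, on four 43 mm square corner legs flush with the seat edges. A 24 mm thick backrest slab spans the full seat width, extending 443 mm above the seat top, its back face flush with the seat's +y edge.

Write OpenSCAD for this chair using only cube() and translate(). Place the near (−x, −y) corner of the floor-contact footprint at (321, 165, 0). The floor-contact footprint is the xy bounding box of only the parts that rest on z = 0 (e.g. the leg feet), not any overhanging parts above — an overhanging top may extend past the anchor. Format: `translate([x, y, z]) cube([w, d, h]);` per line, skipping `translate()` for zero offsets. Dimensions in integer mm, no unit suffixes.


// leg_h = 422 - 36 = 386
translate([321, 165, 386]) cube([496, 479, 36]);
translate([321, 165, 0]) cube([43, 43, 386]);
translate([774, 165, 0]) cube([43, 43, 386]);
translate([321, 601, 0]) cube([43, 43, 386]);
translate([774, 601, 0]) cube([43, 43, 386]);
translate([321, 620, 422]) cube([496, 24, 443]);


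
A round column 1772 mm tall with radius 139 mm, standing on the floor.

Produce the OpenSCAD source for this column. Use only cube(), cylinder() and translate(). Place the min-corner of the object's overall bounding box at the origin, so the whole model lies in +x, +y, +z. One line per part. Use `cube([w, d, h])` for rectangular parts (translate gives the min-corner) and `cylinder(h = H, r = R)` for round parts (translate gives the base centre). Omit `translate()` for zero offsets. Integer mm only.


translate([139, 139, 0]) cylinder(h = 1772, r = 139);


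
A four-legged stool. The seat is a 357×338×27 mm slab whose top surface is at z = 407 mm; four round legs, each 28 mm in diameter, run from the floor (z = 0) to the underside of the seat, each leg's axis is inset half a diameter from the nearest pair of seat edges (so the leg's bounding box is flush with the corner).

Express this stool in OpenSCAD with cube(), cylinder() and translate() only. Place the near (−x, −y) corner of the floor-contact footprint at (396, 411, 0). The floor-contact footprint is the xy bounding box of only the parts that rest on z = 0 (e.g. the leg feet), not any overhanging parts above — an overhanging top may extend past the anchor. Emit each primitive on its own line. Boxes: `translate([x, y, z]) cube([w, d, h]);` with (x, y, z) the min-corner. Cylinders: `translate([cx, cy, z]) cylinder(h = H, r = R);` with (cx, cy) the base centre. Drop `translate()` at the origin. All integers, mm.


translate([396, 411, 380]) cube([357, 338, 27]);
translate([410, 425, 0]) cylinder(h = 380, r = 14);
translate([739, 425, 0]) cylinder(h = 380, r = 14);
translate([410, 735, 0]) cylinder(h = 380, r = 14);
translate([739, 735, 0]) cylinder(h = 380, r = 14);


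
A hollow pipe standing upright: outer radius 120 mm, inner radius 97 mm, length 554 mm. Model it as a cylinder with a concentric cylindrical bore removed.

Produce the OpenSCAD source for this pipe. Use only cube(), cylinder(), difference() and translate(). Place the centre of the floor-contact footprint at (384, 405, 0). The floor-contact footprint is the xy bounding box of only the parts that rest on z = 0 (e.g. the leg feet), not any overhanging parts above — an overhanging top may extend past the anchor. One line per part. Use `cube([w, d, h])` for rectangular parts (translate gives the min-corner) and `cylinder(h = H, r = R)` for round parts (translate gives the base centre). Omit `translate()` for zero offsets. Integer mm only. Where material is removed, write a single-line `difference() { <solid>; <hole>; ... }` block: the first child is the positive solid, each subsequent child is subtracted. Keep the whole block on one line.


difference() { translate([384, 405, 0]) cylinder(h = 554, r = 120); translate([384, 405, 0]) cylinder(h = 554, r = 97); }


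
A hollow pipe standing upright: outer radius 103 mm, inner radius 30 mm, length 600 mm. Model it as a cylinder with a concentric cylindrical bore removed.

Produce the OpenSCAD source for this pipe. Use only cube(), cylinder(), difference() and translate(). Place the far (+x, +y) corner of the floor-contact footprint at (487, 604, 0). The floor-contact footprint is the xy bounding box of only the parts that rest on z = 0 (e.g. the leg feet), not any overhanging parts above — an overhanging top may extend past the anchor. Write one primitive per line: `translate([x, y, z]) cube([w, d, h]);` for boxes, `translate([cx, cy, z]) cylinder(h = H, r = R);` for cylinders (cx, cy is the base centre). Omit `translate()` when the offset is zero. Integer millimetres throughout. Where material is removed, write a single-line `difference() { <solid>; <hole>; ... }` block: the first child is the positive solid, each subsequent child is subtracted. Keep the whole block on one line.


difference() { translate([384, 501, 0]) cylinder(h = 600, r = 103); translate([384, 501, 0]) cylinder(h = 600, r = 30); }


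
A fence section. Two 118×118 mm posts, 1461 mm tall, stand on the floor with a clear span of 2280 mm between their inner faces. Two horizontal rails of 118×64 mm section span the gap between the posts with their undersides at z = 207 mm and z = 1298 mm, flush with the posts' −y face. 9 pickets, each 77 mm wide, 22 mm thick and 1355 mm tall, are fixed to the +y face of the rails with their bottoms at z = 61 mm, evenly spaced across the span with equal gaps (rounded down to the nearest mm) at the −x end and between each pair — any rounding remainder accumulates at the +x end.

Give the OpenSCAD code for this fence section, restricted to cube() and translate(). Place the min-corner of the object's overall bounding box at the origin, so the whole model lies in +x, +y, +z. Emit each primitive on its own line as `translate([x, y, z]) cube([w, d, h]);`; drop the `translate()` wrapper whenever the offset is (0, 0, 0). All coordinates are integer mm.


cube([118, 118, 1461]);
translate([2398, 0, 0]) cube([118, 118, 1461]);
translate([118, 0, 207]) cube([2280, 118, 64]);
translate([118, 0, 1298]) cube([2280, 118, 64]);
translate([276, 118, 61]) cube([77, 22, 1355]);
translate([511, 118, 61]) cube([77, 22, 1355]);
translate([746, 118, 61]) cube([77, 22, 1355]);
translate([981, 118, 61]) cube([77, 22, 1355]);
translate([1216, 118, 61]) cube([77, 22, 1355]);
translate([1451, 118, 61]) cube([77, 22, 1355]);
translate([1686, 118, 61]) cube([77, 22, 1355]);
translate([1921, 118, 61]) cube([77, 22, 1355]);
translate([2156, 118, 61]) cube([77, 22, 1355]);


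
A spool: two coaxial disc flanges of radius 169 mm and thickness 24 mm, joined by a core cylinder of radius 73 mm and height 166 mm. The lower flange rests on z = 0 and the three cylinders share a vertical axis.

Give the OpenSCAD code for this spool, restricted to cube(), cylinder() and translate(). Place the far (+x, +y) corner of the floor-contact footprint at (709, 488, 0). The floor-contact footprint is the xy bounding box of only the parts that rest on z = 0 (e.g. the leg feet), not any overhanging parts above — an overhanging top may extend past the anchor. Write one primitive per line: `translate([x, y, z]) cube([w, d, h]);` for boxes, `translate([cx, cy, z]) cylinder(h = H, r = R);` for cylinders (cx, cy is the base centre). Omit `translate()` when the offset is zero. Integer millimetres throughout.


translate([540, 319, 0]) cylinder(h = 24, r = 169);
translate([540, 319, 24]) cylinder(h = 166, r = 73);
translate([540, 319, 190]) cylinder(h = 24, r = 169);


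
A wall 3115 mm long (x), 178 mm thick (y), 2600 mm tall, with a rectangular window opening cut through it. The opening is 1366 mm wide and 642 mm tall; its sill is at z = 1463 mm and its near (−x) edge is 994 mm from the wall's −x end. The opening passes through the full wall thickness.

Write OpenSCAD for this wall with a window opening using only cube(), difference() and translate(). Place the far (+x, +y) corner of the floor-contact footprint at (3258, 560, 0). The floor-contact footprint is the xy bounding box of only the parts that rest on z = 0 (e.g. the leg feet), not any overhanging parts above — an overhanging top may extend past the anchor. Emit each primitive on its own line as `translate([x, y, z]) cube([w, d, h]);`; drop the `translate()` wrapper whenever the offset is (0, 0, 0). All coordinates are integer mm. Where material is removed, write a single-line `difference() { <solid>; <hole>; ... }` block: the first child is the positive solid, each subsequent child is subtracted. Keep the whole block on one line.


difference() { translate([143, 382, 0]) cube([3115, 178, 2600]); translate([1137, 382, 1463]) cube([1366, 178, 642]); }
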